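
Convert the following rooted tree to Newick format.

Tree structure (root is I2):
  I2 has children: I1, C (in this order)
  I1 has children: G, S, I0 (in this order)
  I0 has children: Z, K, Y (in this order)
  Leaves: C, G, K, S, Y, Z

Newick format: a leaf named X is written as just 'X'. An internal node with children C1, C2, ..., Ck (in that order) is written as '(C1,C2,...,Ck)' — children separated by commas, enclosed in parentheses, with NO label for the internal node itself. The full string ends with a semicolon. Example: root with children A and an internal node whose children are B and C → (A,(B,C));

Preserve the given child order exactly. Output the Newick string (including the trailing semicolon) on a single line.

Answer: ((G,S,(Z,K,Y)),C);

Derivation:
internal I2 with children ['I1', 'C']
  internal I1 with children ['G', 'S', 'I0']
    leaf 'G' → 'G'
    leaf 'S' → 'S'
    internal I0 with children ['Z', 'K', 'Y']
      leaf 'Z' → 'Z'
      leaf 'K' → 'K'
      leaf 'Y' → 'Y'
    → '(Z,K,Y)'
  → '(G,S,(Z,K,Y))'
  leaf 'C' → 'C'
→ '((G,S,(Z,K,Y)),C)'
Final: ((G,S,(Z,K,Y)),C);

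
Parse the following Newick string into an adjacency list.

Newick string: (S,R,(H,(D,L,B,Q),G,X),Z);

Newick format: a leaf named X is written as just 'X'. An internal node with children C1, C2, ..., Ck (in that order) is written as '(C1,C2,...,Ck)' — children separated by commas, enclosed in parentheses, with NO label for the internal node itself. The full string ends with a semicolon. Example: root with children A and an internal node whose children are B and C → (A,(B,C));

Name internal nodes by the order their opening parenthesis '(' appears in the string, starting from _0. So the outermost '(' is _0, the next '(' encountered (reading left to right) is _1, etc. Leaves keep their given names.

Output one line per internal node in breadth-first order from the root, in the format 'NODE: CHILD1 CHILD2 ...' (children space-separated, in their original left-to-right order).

Answer: _0: S R _1 Z
_1: H _2 G X
_2: D L B Q

Derivation:
Input: (S,R,(H,(D,L,B,Q),G,X),Z);
Scanning left-to-right, naming '(' by encounter order:
  pos 0: '(' -> open internal node _0 (depth 1)
  pos 5: '(' -> open internal node _1 (depth 2)
  pos 8: '(' -> open internal node _2 (depth 3)
  pos 16: ')' -> close internal node _2 (now at depth 2)
  pos 21: ')' -> close internal node _1 (now at depth 1)
  pos 24: ')' -> close internal node _0 (now at depth 0)
Total internal nodes: 3
BFS adjacency from root:
  _0: S R _1 Z
  _1: H _2 G X
  _2: D L B Q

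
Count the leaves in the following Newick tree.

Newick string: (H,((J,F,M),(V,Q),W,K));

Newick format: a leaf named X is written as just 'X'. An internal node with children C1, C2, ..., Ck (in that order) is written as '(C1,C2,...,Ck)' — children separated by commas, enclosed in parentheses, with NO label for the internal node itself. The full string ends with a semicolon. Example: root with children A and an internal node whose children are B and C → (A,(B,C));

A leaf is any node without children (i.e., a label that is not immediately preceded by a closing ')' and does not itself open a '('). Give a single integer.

Answer: 8

Derivation:
Newick: (H,((J,F,M),(V,Q),W,K));
Scan left-to-right; a leaf is any maximal label run not followed by '(':
  pos 1: leaf 'H' → count = 1
  pos 5: leaf 'J' → count = 2
  pos 7: leaf 'F' → count = 3
  pos 9: leaf 'M' → count = 4
  pos 13: leaf 'V' → count = 5
  pos 15: leaf 'Q' → count = 6
  pos 18: leaf 'W' → count = 7
  pos 20: leaf 'K' → count = 8
Total leaves: 8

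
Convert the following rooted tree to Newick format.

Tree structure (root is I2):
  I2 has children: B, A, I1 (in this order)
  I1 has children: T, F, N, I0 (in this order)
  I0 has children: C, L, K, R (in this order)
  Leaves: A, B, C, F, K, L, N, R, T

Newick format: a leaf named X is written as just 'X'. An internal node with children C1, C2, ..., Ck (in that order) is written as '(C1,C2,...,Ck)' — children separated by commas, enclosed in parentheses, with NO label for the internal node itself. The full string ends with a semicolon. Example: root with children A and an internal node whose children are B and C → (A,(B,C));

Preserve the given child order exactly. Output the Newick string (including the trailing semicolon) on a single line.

internal I2 with children ['B', 'A', 'I1']
  leaf 'B' → 'B'
  leaf 'A' → 'A'
  internal I1 with children ['T', 'F', 'N', 'I0']
    leaf 'T' → 'T'
    leaf 'F' → 'F'
    leaf 'N' → 'N'
    internal I0 with children ['C', 'L', 'K', 'R']
      leaf 'C' → 'C'
      leaf 'L' → 'L'
      leaf 'K' → 'K'
      leaf 'R' → 'R'
    → '(C,L,K,R)'
  → '(T,F,N,(C,L,K,R))'
→ '(B,A,(T,F,N,(C,L,K,R)))'
Final: (B,A,(T,F,N,(C,L,K,R)));

Answer: (B,A,(T,F,N,(C,L,K,R)));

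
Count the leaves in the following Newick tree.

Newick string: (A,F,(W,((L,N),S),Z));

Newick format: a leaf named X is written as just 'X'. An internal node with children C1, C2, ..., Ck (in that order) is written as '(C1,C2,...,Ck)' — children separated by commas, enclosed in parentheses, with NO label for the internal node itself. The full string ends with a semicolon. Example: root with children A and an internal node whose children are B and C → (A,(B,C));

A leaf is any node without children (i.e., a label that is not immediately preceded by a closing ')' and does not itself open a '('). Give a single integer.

Newick: (A,F,(W,((L,N),S),Z));
Scan left-to-right; a leaf is any maximal label run not followed by '(':
  pos 1: leaf 'A' → count = 1
  pos 3: leaf 'F' → count = 2
  pos 6: leaf 'W' → count = 3
  pos 10: leaf 'L' → count = 4
  pos 12: leaf 'N' → count = 5
  pos 15: leaf 'S' → count = 6
  pos 18: leaf 'Z' → count = 7
Total leaves: 7

Answer: 7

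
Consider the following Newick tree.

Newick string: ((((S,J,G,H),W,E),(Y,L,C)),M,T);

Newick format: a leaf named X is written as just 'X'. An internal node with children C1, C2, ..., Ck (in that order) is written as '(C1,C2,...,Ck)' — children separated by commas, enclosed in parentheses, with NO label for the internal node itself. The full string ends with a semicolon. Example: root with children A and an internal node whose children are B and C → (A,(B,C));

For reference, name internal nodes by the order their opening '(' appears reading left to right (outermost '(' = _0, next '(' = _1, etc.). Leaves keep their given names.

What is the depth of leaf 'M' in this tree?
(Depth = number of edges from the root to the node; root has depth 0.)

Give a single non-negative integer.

Newick: ((((S,J,G,H),W,E),(Y,L,C)),M,T);
Naming internals by '(' encounter order: outermost '(' = _0, next = _1, ...
Query node: M
Path from root: _0 -> M
Depth of M: 1 (number of edges from root)

Answer: 1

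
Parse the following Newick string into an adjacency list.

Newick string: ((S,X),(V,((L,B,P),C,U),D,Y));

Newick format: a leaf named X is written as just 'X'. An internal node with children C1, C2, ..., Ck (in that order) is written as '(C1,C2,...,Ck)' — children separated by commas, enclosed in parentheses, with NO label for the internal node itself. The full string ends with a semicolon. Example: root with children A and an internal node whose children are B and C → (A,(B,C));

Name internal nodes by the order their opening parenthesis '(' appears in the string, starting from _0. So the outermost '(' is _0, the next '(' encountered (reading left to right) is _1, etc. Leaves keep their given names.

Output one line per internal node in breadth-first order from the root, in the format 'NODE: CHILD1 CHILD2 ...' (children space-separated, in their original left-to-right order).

Input: ((S,X),(V,((L,B,P),C,U),D,Y));
Scanning left-to-right, naming '(' by encounter order:
  pos 0: '(' -> open internal node _0 (depth 1)
  pos 1: '(' -> open internal node _1 (depth 2)
  pos 5: ')' -> close internal node _1 (now at depth 1)
  pos 7: '(' -> open internal node _2 (depth 2)
  pos 10: '(' -> open internal node _3 (depth 3)
  pos 11: '(' -> open internal node _4 (depth 4)
  pos 17: ')' -> close internal node _4 (now at depth 3)
  pos 22: ')' -> close internal node _3 (now at depth 2)
  pos 27: ')' -> close internal node _2 (now at depth 1)
  pos 28: ')' -> close internal node _0 (now at depth 0)
Total internal nodes: 5
BFS adjacency from root:
  _0: _1 _2
  _1: S X
  _2: V _3 D Y
  _3: _4 C U
  _4: L B P

Answer: _0: _1 _2
_1: S X
_2: V _3 D Y
_3: _4 C U
_4: L B P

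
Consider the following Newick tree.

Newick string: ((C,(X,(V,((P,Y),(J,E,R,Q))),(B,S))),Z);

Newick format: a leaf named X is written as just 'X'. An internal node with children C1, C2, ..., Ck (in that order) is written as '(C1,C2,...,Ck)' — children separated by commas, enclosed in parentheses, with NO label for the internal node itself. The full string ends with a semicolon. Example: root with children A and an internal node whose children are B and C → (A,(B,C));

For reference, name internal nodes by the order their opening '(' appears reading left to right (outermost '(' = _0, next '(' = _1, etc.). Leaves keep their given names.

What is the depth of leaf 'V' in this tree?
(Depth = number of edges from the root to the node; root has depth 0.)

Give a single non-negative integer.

Answer: 4

Derivation:
Newick: ((C,(X,(V,((P,Y),(J,E,R,Q))),(B,S))),Z);
Naming internals by '(' encounter order: outermost '(' = _0, next = _1, ...
Query node: V
Path from root: _0 -> _1 -> _2 -> _3 -> V
Depth of V: 4 (number of edges from root)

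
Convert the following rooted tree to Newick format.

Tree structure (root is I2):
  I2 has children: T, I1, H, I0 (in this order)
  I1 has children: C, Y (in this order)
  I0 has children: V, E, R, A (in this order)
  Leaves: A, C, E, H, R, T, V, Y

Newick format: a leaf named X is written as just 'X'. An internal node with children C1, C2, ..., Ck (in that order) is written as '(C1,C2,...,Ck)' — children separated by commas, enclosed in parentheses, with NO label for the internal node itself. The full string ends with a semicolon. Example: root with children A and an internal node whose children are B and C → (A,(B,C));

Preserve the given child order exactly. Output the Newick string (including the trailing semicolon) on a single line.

internal I2 with children ['T', 'I1', 'H', 'I0']
  leaf 'T' → 'T'
  internal I1 with children ['C', 'Y']
    leaf 'C' → 'C'
    leaf 'Y' → 'Y'
  → '(C,Y)'
  leaf 'H' → 'H'
  internal I0 with children ['V', 'E', 'R', 'A']
    leaf 'V' → 'V'
    leaf 'E' → 'E'
    leaf 'R' → 'R'
    leaf 'A' → 'A'
  → '(V,E,R,A)'
→ '(T,(C,Y),H,(V,E,R,A))'
Final: (T,(C,Y),H,(V,E,R,A));

Answer: (T,(C,Y),H,(V,E,R,A));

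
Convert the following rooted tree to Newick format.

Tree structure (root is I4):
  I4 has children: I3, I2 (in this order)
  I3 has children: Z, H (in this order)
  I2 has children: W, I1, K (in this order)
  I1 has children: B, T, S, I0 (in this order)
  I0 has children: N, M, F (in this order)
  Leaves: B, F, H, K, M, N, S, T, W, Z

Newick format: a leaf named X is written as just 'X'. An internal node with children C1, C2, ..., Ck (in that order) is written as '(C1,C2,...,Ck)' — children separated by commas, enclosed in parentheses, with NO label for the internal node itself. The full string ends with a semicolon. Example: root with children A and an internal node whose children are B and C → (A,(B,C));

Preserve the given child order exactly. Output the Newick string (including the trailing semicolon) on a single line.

internal I4 with children ['I3', 'I2']
  internal I3 with children ['Z', 'H']
    leaf 'Z' → 'Z'
    leaf 'H' → 'H'
  → '(Z,H)'
  internal I2 with children ['W', 'I1', 'K']
    leaf 'W' → 'W'
    internal I1 with children ['B', 'T', 'S', 'I0']
      leaf 'B' → 'B'
      leaf 'T' → 'T'
      leaf 'S' → 'S'
      internal I0 with children ['N', 'M', 'F']
        leaf 'N' → 'N'
        leaf 'M' → 'M'
        leaf 'F' → 'F'
      → '(N,M,F)'
    → '(B,T,S,(N,M,F))'
    leaf 'K' → 'K'
  → '(W,(B,T,S,(N,M,F)),K)'
→ '((Z,H),(W,(B,T,S,(N,M,F)),K))'
Final: ((Z,H),(W,(B,T,S,(N,M,F)),K));

Answer: ((Z,H),(W,(B,T,S,(N,M,F)),K));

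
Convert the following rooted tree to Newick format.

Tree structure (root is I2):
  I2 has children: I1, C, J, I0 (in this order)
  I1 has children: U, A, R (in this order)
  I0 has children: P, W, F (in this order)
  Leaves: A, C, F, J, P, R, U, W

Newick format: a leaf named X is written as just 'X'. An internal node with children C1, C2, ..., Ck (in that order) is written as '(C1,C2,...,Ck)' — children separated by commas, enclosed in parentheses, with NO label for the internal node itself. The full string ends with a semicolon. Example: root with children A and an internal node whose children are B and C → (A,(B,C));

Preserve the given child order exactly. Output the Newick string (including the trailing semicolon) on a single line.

internal I2 with children ['I1', 'C', 'J', 'I0']
  internal I1 with children ['U', 'A', 'R']
    leaf 'U' → 'U'
    leaf 'A' → 'A'
    leaf 'R' → 'R'
  → '(U,A,R)'
  leaf 'C' → 'C'
  leaf 'J' → 'J'
  internal I0 with children ['P', 'W', 'F']
    leaf 'P' → 'P'
    leaf 'W' → 'W'
    leaf 'F' → 'F'
  → '(P,W,F)'
→ '((U,A,R),C,J,(P,W,F))'
Final: ((U,A,R),C,J,(P,W,F));

Answer: ((U,A,R),C,J,(P,W,F));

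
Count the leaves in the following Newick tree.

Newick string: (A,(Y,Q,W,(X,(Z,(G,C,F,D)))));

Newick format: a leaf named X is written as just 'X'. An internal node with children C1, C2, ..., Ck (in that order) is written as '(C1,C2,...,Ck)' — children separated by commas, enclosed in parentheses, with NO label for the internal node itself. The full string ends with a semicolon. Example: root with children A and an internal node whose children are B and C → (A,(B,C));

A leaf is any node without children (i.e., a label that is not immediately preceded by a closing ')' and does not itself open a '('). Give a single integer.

Answer: 10

Derivation:
Newick: (A,(Y,Q,W,(X,(Z,(G,C,F,D)))));
Scan left-to-right; a leaf is any maximal label run not followed by '(':
  pos 1: leaf 'A' → count = 1
  pos 4: leaf 'Y' → count = 2
  pos 6: leaf 'Q' → count = 3
  pos 8: leaf 'W' → count = 4
  pos 11: leaf 'X' → count = 5
  pos 14: leaf 'Z' → count = 6
  pos 17: leaf 'G' → count = 7
  pos 19: leaf 'C' → count = 8
  pos 21: leaf 'F' → count = 9
  pos 23: leaf 'D' → count = 10
Total leaves: 10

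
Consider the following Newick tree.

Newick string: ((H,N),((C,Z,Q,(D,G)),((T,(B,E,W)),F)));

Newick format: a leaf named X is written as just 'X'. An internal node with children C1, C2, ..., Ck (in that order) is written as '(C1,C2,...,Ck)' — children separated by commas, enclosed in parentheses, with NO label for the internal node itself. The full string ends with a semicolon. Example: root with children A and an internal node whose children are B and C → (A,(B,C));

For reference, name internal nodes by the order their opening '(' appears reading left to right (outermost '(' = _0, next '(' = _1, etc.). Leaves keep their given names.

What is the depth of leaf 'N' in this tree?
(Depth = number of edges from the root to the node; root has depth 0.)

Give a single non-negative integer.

Newick: ((H,N),((C,Z,Q,(D,G)),((T,(B,E,W)),F)));
Naming internals by '(' encounter order: outermost '(' = _0, next = _1, ...
Query node: N
Path from root: _0 -> _1 -> N
Depth of N: 2 (number of edges from root)

Answer: 2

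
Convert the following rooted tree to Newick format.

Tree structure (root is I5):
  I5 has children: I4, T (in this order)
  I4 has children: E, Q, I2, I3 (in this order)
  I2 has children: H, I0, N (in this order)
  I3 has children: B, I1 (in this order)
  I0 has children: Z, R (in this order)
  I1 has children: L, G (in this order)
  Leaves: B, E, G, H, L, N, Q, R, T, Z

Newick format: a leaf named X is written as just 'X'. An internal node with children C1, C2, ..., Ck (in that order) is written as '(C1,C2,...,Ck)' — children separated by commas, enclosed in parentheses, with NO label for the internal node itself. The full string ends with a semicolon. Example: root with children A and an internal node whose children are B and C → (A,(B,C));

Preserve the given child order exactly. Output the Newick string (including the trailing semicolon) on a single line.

internal I5 with children ['I4', 'T']
  internal I4 with children ['E', 'Q', 'I2', 'I3']
    leaf 'E' → 'E'
    leaf 'Q' → 'Q'
    internal I2 with children ['H', 'I0', 'N']
      leaf 'H' → 'H'
      internal I0 with children ['Z', 'R']
        leaf 'Z' → 'Z'
        leaf 'R' → 'R'
      → '(Z,R)'
      leaf 'N' → 'N'
    → '(H,(Z,R),N)'
    internal I3 with children ['B', 'I1']
      leaf 'B' → 'B'
      internal I1 with children ['L', 'G']
        leaf 'L' → 'L'
        leaf 'G' → 'G'
      → '(L,G)'
    → '(B,(L,G))'
  → '(E,Q,(H,(Z,R),N),(B,(L,G)))'
  leaf 'T' → 'T'
→ '((E,Q,(H,(Z,R),N),(B,(L,G))),T)'
Final: ((E,Q,(H,(Z,R),N),(B,(L,G))),T);

Answer: ((E,Q,(H,(Z,R),N),(B,(L,G))),T);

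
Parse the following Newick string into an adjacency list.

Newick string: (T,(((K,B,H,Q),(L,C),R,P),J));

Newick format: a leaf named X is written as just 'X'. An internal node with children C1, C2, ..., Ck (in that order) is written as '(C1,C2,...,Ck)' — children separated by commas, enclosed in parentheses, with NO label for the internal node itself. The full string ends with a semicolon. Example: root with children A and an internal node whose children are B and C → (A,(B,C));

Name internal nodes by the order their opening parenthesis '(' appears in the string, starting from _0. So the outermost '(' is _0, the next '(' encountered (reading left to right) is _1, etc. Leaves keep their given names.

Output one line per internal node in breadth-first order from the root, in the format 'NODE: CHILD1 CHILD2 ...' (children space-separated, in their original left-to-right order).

Answer: _0: T _1
_1: _2 J
_2: _3 _4 R P
_3: K B H Q
_4: L C

Derivation:
Input: (T,(((K,B,H,Q),(L,C),R,P),J));
Scanning left-to-right, naming '(' by encounter order:
  pos 0: '(' -> open internal node _0 (depth 1)
  pos 3: '(' -> open internal node _1 (depth 2)
  pos 4: '(' -> open internal node _2 (depth 3)
  pos 5: '(' -> open internal node _3 (depth 4)
  pos 13: ')' -> close internal node _3 (now at depth 3)
  pos 15: '(' -> open internal node _4 (depth 4)
  pos 19: ')' -> close internal node _4 (now at depth 3)
  pos 24: ')' -> close internal node _2 (now at depth 2)
  pos 27: ')' -> close internal node _1 (now at depth 1)
  pos 28: ')' -> close internal node _0 (now at depth 0)
Total internal nodes: 5
BFS adjacency from root:
  _0: T _1
  _1: _2 J
  _2: _3 _4 R P
  _3: K B H Q
  _4: L C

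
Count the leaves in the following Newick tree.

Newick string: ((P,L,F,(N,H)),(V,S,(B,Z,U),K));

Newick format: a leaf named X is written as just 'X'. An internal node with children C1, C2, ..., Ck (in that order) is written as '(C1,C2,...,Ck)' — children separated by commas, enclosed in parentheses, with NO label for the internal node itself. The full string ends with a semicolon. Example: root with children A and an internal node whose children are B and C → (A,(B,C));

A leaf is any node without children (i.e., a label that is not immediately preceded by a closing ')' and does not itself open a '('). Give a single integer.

Newick: ((P,L,F,(N,H)),(V,S,(B,Z,U),K));
Scan left-to-right; a leaf is any maximal label run not followed by '(':
  pos 2: leaf 'P' → count = 1
  pos 4: leaf 'L' → count = 2
  pos 6: leaf 'F' → count = 3
  pos 9: leaf 'N' → count = 4
  pos 11: leaf 'H' → count = 5
  pos 16: leaf 'V' → count = 6
  pos 18: leaf 'S' → count = 7
  pos 21: leaf 'B' → count = 8
  pos 23: leaf 'Z' → count = 9
  pos 25: leaf 'U' → count = 10
  pos 28: leaf 'K' → count = 11
Total leaves: 11

Answer: 11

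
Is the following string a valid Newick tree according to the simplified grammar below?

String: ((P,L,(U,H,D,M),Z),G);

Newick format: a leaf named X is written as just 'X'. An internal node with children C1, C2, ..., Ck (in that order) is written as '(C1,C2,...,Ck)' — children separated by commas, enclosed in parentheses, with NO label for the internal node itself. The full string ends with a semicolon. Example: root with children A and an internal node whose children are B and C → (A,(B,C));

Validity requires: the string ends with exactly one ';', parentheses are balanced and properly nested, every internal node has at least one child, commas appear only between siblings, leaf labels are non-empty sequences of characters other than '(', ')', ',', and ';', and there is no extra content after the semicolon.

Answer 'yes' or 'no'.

Answer: yes

Derivation:
Input: ((P,L,(U,H,D,M),Z),G);
Paren balance: 3 '(' vs 3 ')' OK
Ends with single ';': True
Full parse: OK
Valid: True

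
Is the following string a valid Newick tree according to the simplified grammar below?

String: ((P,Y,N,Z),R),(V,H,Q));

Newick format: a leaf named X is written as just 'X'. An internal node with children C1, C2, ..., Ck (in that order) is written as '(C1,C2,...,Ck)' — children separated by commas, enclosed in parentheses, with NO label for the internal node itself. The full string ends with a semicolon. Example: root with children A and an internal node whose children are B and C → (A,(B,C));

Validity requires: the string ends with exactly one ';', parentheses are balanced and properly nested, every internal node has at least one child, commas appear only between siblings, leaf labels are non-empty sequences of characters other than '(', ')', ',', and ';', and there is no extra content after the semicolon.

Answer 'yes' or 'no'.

Input: ((P,Y,N,Z),R),(V,H,Q));
Paren balance: 3 '(' vs 4 ')' MISMATCH
Ends with single ';': True
Full parse: FAILS (extra content after tree at pos 13)
Valid: False

Answer: no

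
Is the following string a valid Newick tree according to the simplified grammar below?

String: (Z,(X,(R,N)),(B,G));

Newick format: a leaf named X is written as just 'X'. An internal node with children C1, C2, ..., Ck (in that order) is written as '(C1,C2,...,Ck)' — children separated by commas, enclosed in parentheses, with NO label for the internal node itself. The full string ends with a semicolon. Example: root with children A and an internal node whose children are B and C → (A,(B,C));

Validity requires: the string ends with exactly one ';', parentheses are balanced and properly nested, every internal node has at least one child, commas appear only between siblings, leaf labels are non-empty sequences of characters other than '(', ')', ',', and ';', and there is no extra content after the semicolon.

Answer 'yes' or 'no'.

Input: (Z,(X,(R,N)),(B,G));
Paren balance: 4 '(' vs 4 ')' OK
Ends with single ';': True
Full parse: OK
Valid: True

Answer: yes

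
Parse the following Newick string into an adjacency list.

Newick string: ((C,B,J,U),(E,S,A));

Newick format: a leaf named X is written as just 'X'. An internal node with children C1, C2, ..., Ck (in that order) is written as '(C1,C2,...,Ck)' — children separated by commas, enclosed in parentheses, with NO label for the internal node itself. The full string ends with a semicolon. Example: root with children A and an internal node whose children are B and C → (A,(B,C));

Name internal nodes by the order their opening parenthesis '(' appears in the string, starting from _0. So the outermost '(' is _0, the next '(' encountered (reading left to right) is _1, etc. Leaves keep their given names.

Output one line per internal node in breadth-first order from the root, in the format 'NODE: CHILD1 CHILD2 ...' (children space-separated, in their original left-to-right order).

Input: ((C,B,J,U),(E,S,A));
Scanning left-to-right, naming '(' by encounter order:
  pos 0: '(' -> open internal node _0 (depth 1)
  pos 1: '(' -> open internal node _1 (depth 2)
  pos 9: ')' -> close internal node _1 (now at depth 1)
  pos 11: '(' -> open internal node _2 (depth 2)
  pos 17: ')' -> close internal node _2 (now at depth 1)
  pos 18: ')' -> close internal node _0 (now at depth 0)
Total internal nodes: 3
BFS adjacency from root:
  _0: _1 _2
  _1: C B J U
  _2: E S A

Answer: _0: _1 _2
_1: C B J U
_2: E S A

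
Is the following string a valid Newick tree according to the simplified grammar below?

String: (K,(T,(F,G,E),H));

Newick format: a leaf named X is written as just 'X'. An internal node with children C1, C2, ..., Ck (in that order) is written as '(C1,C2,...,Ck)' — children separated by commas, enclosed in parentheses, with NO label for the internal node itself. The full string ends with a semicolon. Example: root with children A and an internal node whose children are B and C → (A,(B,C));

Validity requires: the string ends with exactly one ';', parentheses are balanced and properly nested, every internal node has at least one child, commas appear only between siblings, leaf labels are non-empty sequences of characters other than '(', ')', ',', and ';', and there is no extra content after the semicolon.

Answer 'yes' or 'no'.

Input: (K,(T,(F,G,E),H));
Paren balance: 3 '(' vs 3 ')' OK
Ends with single ';': True
Full parse: OK
Valid: True

Answer: yes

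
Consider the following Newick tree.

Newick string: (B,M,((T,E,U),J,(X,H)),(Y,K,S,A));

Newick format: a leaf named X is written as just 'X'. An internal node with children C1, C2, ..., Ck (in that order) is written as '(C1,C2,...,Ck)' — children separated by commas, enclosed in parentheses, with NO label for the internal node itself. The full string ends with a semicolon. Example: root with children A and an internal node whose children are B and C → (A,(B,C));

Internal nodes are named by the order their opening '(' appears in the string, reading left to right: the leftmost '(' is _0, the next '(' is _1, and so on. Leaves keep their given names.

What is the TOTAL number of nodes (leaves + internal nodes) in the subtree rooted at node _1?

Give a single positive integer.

Answer: 9

Derivation:
Newick: (B,M,((T,E,U),J,(X,H)),(Y,K,S,A));
Locate _1: it is the '(' at position 5 (the 2nd '(' reading left to right).
Query: subtree rooted at _1
_1: subtree_size = 1 + 8
  _2: subtree_size = 1 + 3
    T: subtree_size = 1 + 0
    E: subtree_size = 1 + 0
    U: subtree_size = 1 + 0
  J: subtree_size = 1 + 0
  _3: subtree_size = 1 + 2
    X: subtree_size = 1 + 0
    H: subtree_size = 1 + 0
Total subtree size of _1: 9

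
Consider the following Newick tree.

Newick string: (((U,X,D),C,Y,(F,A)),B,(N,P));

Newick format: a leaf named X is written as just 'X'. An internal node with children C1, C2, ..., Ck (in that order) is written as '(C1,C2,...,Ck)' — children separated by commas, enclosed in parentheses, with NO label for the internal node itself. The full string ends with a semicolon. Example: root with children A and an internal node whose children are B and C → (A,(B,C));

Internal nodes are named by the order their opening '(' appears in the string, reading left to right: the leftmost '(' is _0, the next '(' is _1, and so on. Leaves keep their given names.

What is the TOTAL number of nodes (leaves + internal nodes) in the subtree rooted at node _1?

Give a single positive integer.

Answer: 10

Derivation:
Newick: (((U,X,D),C,Y,(F,A)),B,(N,P));
Locate _1: it is the '(' at position 1 (the 2nd '(' reading left to right).
Query: subtree rooted at _1
_1: subtree_size = 1 + 9
  _2: subtree_size = 1 + 3
    U: subtree_size = 1 + 0
    X: subtree_size = 1 + 0
    D: subtree_size = 1 + 0
  C: subtree_size = 1 + 0
  Y: subtree_size = 1 + 0
  _3: subtree_size = 1 + 2
    F: subtree_size = 1 + 0
    A: subtree_size = 1 + 0
Total subtree size of _1: 10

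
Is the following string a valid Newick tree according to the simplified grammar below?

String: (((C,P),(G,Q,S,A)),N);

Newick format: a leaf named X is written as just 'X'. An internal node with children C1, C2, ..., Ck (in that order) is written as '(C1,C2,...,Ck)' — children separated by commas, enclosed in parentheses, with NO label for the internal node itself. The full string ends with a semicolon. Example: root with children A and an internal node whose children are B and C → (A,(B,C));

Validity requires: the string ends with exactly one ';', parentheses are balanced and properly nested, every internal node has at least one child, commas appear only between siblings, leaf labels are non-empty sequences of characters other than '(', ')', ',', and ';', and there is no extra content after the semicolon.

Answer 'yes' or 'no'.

Answer: yes

Derivation:
Input: (((C,P),(G,Q,S,A)),N);
Paren balance: 4 '(' vs 4 ')' OK
Ends with single ';': True
Full parse: OK
Valid: True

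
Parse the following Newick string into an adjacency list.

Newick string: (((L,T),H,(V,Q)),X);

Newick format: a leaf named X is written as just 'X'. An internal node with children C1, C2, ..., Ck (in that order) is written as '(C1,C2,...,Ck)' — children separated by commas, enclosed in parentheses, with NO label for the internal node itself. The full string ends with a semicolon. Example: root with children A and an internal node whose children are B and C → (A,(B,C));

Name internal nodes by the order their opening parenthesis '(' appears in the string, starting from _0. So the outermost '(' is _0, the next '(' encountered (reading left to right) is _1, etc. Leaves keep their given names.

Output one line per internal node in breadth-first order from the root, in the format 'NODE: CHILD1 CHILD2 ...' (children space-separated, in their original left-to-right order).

Input: (((L,T),H,(V,Q)),X);
Scanning left-to-right, naming '(' by encounter order:
  pos 0: '(' -> open internal node _0 (depth 1)
  pos 1: '(' -> open internal node _1 (depth 2)
  pos 2: '(' -> open internal node _2 (depth 3)
  pos 6: ')' -> close internal node _2 (now at depth 2)
  pos 10: '(' -> open internal node _3 (depth 3)
  pos 14: ')' -> close internal node _3 (now at depth 2)
  pos 15: ')' -> close internal node _1 (now at depth 1)
  pos 18: ')' -> close internal node _0 (now at depth 0)
Total internal nodes: 4
BFS adjacency from root:
  _0: _1 X
  _1: _2 H _3
  _2: L T
  _3: V Q

Answer: _0: _1 X
_1: _2 H _3
_2: L T
_3: V Q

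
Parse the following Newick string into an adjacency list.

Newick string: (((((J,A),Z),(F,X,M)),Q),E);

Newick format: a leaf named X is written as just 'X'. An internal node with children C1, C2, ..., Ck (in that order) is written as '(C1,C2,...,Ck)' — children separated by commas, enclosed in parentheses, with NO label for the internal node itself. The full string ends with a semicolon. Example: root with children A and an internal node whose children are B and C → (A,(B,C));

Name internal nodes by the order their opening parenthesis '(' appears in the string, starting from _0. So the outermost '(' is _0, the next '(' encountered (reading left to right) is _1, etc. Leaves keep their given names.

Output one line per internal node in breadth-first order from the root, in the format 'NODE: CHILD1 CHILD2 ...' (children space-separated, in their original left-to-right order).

Input: (((((J,A),Z),(F,X,M)),Q),E);
Scanning left-to-right, naming '(' by encounter order:
  pos 0: '(' -> open internal node _0 (depth 1)
  pos 1: '(' -> open internal node _1 (depth 2)
  pos 2: '(' -> open internal node _2 (depth 3)
  pos 3: '(' -> open internal node _3 (depth 4)
  pos 4: '(' -> open internal node _4 (depth 5)
  pos 8: ')' -> close internal node _4 (now at depth 4)
  pos 11: ')' -> close internal node _3 (now at depth 3)
  pos 13: '(' -> open internal node _5 (depth 4)
  pos 19: ')' -> close internal node _5 (now at depth 3)
  pos 20: ')' -> close internal node _2 (now at depth 2)
  pos 23: ')' -> close internal node _1 (now at depth 1)
  pos 26: ')' -> close internal node _0 (now at depth 0)
Total internal nodes: 6
BFS adjacency from root:
  _0: _1 E
  _1: _2 Q
  _2: _3 _5
  _3: _4 Z
  _5: F X M
  _4: J A

Answer: _0: _1 E
_1: _2 Q
_2: _3 _5
_3: _4 Z
_5: F X M
_4: J A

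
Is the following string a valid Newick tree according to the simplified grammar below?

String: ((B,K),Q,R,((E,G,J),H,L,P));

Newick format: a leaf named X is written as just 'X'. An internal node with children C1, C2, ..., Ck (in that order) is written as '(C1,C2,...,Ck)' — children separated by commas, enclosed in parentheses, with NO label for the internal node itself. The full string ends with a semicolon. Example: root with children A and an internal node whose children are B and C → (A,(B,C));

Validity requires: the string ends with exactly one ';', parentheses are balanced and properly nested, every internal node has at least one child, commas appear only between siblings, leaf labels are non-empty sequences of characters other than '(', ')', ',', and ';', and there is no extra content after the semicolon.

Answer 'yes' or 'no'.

Input: ((B,K),Q,R,((E,G,J),H,L,P));
Paren balance: 4 '(' vs 4 ')' OK
Ends with single ';': True
Full parse: OK
Valid: True

Answer: yes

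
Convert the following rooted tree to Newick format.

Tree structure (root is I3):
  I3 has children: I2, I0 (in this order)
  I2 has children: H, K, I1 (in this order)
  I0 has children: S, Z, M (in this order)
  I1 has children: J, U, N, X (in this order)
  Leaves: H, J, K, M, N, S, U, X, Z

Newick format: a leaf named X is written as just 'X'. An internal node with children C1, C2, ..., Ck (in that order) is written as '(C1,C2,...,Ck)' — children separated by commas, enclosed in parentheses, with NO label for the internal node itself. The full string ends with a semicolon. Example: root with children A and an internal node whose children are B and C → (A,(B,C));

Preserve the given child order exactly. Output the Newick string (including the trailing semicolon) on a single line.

Answer: ((H,K,(J,U,N,X)),(S,Z,M));

Derivation:
internal I3 with children ['I2', 'I0']
  internal I2 with children ['H', 'K', 'I1']
    leaf 'H' → 'H'
    leaf 'K' → 'K'
    internal I1 with children ['J', 'U', 'N', 'X']
      leaf 'J' → 'J'
      leaf 'U' → 'U'
      leaf 'N' → 'N'
      leaf 'X' → 'X'
    → '(J,U,N,X)'
  → '(H,K,(J,U,N,X))'
  internal I0 with children ['S', 'Z', 'M']
    leaf 'S' → 'S'
    leaf 'Z' → 'Z'
    leaf 'M' → 'M'
  → '(S,Z,M)'
→ '((H,K,(J,U,N,X)),(S,Z,M))'
Final: ((H,K,(J,U,N,X)),(S,Z,M));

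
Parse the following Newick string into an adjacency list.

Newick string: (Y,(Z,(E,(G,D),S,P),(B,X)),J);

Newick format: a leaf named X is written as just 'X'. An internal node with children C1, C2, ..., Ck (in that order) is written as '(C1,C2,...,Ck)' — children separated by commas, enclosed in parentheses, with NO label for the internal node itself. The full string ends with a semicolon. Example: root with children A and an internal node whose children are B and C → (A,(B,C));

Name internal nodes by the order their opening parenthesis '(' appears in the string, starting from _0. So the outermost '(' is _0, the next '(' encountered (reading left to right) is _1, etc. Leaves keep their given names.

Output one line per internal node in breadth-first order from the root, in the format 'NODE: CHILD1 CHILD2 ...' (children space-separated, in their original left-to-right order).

Answer: _0: Y _1 J
_1: Z _2 _4
_2: E _3 S P
_4: B X
_3: G D

Derivation:
Input: (Y,(Z,(E,(G,D),S,P),(B,X)),J);
Scanning left-to-right, naming '(' by encounter order:
  pos 0: '(' -> open internal node _0 (depth 1)
  pos 3: '(' -> open internal node _1 (depth 2)
  pos 6: '(' -> open internal node _2 (depth 3)
  pos 9: '(' -> open internal node _3 (depth 4)
  pos 13: ')' -> close internal node _3 (now at depth 3)
  pos 18: ')' -> close internal node _2 (now at depth 2)
  pos 20: '(' -> open internal node _4 (depth 3)
  pos 24: ')' -> close internal node _4 (now at depth 2)
  pos 25: ')' -> close internal node _1 (now at depth 1)
  pos 28: ')' -> close internal node _0 (now at depth 0)
Total internal nodes: 5
BFS adjacency from root:
  _0: Y _1 J
  _1: Z _2 _4
  _2: E _3 S P
  _4: B X
  _3: G D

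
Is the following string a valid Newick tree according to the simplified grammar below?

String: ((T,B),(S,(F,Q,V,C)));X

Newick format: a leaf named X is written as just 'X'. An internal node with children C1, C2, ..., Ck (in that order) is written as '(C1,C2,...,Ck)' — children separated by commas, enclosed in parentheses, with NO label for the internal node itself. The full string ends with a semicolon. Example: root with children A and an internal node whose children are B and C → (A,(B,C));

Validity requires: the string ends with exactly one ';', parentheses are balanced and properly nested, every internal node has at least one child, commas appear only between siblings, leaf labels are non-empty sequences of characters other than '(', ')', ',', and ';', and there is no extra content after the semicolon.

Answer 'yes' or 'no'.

Input: ((T,B),(S,(F,Q,V,C)));X
Paren balance: 4 '(' vs 4 ')' OK
Ends with single ';': False
Full parse: FAILS (must end with ;)
Valid: False

Answer: no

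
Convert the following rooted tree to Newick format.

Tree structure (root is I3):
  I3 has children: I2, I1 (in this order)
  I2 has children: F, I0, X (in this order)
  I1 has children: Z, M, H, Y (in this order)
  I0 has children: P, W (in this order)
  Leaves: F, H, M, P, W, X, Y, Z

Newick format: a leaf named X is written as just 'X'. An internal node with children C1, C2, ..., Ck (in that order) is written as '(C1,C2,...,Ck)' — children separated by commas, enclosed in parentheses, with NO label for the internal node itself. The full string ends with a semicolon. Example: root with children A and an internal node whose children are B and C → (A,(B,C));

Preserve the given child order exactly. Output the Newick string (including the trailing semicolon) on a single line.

Answer: ((F,(P,W),X),(Z,M,H,Y));

Derivation:
internal I3 with children ['I2', 'I1']
  internal I2 with children ['F', 'I0', 'X']
    leaf 'F' → 'F'
    internal I0 with children ['P', 'W']
      leaf 'P' → 'P'
      leaf 'W' → 'W'
    → '(P,W)'
    leaf 'X' → 'X'
  → '(F,(P,W),X)'
  internal I1 with children ['Z', 'M', 'H', 'Y']
    leaf 'Z' → 'Z'
    leaf 'M' → 'M'
    leaf 'H' → 'H'
    leaf 'Y' → 'Y'
  → '(Z,M,H,Y)'
→ '((F,(P,W),X),(Z,M,H,Y))'
Final: ((F,(P,W),X),(Z,M,H,Y));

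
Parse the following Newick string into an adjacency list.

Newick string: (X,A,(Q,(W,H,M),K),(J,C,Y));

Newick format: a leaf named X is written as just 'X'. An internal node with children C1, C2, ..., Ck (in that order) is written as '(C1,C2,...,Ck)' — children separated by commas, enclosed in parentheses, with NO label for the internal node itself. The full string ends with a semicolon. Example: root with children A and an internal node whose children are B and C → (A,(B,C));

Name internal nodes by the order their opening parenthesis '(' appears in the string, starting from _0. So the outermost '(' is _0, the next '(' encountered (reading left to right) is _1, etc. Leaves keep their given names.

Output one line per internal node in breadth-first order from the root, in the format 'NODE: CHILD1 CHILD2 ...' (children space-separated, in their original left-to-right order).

Input: (X,A,(Q,(W,H,M),K),(J,C,Y));
Scanning left-to-right, naming '(' by encounter order:
  pos 0: '(' -> open internal node _0 (depth 1)
  pos 5: '(' -> open internal node _1 (depth 2)
  pos 8: '(' -> open internal node _2 (depth 3)
  pos 14: ')' -> close internal node _2 (now at depth 2)
  pos 17: ')' -> close internal node _1 (now at depth 1)
  pos 19: '(' -> open internal node _3 (depth 2)
  pos 25: ')' -> close internal node _3 (now at depth 1)
  pos 26: ')' -> close internal node _0 (now at depth 0)
Total internal nodes: 4
BFS adjacency from root:
  _0: X A _1 _3
  _1: Q _2 K
  _3: J C Y
  _2: W H M

Answer: _0: X A _1 _3
_1: Q _2 K
_3: J C Y
_2: W H M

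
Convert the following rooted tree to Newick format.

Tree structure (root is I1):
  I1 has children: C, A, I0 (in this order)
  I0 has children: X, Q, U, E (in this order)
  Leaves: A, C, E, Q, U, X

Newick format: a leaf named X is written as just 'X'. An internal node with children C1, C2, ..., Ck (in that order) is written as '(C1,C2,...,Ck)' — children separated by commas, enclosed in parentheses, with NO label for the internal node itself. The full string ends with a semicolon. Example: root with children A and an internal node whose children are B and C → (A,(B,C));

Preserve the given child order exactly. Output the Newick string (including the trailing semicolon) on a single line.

internal I1 with children ['C', 'A', 'I0']
  leaf 'C' → 'C'
  leaf 'A' → 'A'
  internal I0 with children ['X', 'Q', 'U', 'E']
    leaf 'X' → 'X'
    leaf 'Q' → 'Q'
    leaf 'U' → 'U'
    leaf 'E' → 'E'
  → '(X,Q,U,E)'
→ '(C,A,(X,Q,U,E))'
Final: (C,A,(X,Q,U,E));

Answer: (C,A,(X,Q,U,E));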